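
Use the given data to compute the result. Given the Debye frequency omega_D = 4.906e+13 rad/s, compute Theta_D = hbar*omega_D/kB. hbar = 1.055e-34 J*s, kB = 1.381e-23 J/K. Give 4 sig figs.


Step 1: hbar*omega_D = 1.055e-34 * 4.906e+13 = 5.176e-21 J
Step 2: Theta_D = 5.176e-21 / 1.381e-23
Step 3: Theta_D = 374.8 K

374.8


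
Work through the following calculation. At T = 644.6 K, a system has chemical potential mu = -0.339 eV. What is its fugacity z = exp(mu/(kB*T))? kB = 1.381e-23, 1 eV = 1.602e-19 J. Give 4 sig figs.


Step 1: Convert mu to Joules: -0.339*1.602e-19 = -5.431e-20 J
Step 2: kB*T = 1.381e-23*644.6 = 8.902e-21 J
Step 3: mu/(kB*T) = -6.101
Step 4: z = exp(-6.101) = 0.002241

0.002241


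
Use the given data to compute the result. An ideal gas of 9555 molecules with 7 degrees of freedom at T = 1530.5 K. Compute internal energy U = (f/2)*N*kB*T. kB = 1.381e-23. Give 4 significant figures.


Step 1: f/2 = 7/2 = 3.5
Step 2: N*kB*T = 9555*1.381e-23*1530.5 = 2.02e-16
Step 3: U = 3.5 * 2.02e-16 = 7.068e-16 J

7.068e-16


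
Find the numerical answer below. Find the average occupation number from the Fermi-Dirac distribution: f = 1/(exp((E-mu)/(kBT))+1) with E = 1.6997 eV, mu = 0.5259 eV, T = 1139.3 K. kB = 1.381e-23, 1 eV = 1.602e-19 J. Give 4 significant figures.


Step 1: (E - mu) = 1.6997 - 0.5259 = 1.174 eV
Step 2: Convert: (E-mu)*eV = 1.88e-19 J
Step 3: x = (E-mu)*eV/(kB*T) = 11.95
Step 4: f = 1/(exp(11.95)+1) = 6.449e-06

6.449e-06


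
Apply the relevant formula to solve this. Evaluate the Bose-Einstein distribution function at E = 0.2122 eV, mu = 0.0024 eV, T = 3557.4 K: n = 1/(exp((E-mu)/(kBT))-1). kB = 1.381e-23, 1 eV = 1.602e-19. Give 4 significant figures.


Step 1: (E - mu) = 0.2098 eV
Step 2: x = (E-mu)*eV/(kB*T) = 0.2098*1.602e-19/(1.381e-23*3557.4) = 0.6841
Step 3: exp(x) = 1.982
Step 4: n = 1/(exp(x)-1) = 1.018

1.018


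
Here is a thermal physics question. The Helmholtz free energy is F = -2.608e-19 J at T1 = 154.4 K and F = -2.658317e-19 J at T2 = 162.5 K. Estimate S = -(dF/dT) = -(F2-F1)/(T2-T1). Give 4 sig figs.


Step 1: dF = F2 - F1 = -2.658317e-19 - (-2.608e-19) = -5.0317e-21 J
Step 2: dT = T2 - T1 = 162.5 - 154.4 = 8.1 K
Step 3: S = -dF/dT = -(-5.0317e-21)/8.1 = 6.212e-22 J/K

6.212e-22


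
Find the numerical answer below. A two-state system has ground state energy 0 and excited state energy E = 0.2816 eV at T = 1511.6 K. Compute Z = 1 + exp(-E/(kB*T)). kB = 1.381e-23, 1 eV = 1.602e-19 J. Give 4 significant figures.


Step 1: Compute beta*E = E*eV/(kB*T) = 0.2816*1.602e-19/(1.381e-23*1511.6) = 2.161
Step 2: exp(-beta*E) = exp(-2.161) = 0.1152
Step 3: Z = 1 + 0.1152 = 1.115

1.115


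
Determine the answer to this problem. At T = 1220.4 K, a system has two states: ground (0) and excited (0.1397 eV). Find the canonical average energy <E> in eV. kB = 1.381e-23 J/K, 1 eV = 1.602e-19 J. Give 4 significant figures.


Step 1: beta*E = 0.1397*1.602e-19/(1.381e-23*1220.4) = 1.328
Step 2: exp(-beta*E) = 0.265
Step 3: <E> = 0.1397*0.265/(1+0.265) = 0.02927 eV

0.02927


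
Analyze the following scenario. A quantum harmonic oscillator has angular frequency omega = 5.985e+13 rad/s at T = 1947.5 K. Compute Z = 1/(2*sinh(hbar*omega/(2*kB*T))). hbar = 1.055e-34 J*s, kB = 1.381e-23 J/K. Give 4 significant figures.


Step 1: Compute x = hbar*omega/(kB*T) = 1.055e-34*5.985e+13/(1.381e-23*1947.5) = 0.2348
Step 2: x/2 = 0.1174
Step 3: sinh(x/2) = 0.1177
Step 4: Z = 1/(2*0.1177) = 4.25

4.25


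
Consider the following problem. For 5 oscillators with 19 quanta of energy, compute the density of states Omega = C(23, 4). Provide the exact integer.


Step 1: Use binomial coefficient C(23, 4)
Step 2: Numerator = 23! / 19!
Step 3: Denominator = 4!
Step 4: Omega = 8855

8855


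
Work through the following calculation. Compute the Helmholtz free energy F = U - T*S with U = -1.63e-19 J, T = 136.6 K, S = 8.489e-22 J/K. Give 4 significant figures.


Step 1: T*S = 136.6 * 8.489e-22 = 1.16e-19 J
Step 2: F = U - T*S = -1.63e-19 - 1.16e-19
Step 3: F = -2.79e-19 J

-2.79e-19


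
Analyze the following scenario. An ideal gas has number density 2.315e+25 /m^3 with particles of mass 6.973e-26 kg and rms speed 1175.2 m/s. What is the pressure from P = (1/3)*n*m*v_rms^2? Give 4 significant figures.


Step 1: v_rms^2 = 1175.2^2 = 1.381e+06
Step 2: n*m = 2.315e+25*6.973e-26 = 1.614
Step 3: P = (1/3)*1.614*1.381e+06 = 7.431e+05 Pa

7.431e+05


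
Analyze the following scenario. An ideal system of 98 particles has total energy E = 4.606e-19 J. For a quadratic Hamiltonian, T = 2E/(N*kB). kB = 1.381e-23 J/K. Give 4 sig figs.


Step 1: Numerator = 2*E = 2*4.606e-19 = 9.212e-19 J
Step 2: Denominator = N*kB = 98*1.381e-23 = 1.353e-21
Step 3: T = 9.212e-19 / 1.353e-21 = 680.7 K

680.7


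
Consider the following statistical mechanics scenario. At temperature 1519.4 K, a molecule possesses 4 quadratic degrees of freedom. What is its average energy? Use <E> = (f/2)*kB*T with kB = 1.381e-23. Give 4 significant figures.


Step 1: f/2 = 4/2 = 2
Step 2: kB*T = 1.381e-23 * 1519.4 = 2.098e-20
Step 3: <E> = 2 * 2.098e-20 = 4.197e-20 J

4.197e-20


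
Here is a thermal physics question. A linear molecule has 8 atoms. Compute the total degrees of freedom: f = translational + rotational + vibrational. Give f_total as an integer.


Step 1: Translational DOF = 3
Step 2: Rotational DOF (linear) = 2
Step 3: Vibrational DOF = 3*8 - 5 = 19
Step 4: Total = 3 + 2 + 19 = 24

24


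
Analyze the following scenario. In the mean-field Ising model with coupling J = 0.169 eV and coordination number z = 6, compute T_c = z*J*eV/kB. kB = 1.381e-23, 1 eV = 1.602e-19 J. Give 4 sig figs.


Step 1: z*J = 6*0.169 = 1.014 eV
Step 2: Convert to Joules: 1.014*1.602e-19 = 1.624e-19 J
Step 3: T_c = 1.624e-19 / 1.381e-23 = 1.176e+04 K

1.176e+04


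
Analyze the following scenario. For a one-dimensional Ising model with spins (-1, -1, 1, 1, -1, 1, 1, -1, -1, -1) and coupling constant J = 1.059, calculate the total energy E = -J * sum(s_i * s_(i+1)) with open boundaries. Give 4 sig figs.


Step 1: Nearest-neighbor products: 1, -1, 1, -1, -1, 1, -1, 1, 1
Step 2: Sum of products = 1
Step 3: E = -1.059 * 1 = -1.059

-1.059


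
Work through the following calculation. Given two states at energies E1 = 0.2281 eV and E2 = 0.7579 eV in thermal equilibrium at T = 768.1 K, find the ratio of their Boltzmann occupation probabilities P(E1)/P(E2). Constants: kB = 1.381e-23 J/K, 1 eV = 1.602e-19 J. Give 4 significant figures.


Step 1: Compute energy difference dE = E1 - E2 = 0.2281 - 0.7579 = -0.5298 eV
Step 2: Convert to Joules: dE_J = -0.5298 * 1.602e-19 = -8.487e-20 J
Step 3: Compute exponent = -dE_J / (kB * T) = -(-8.487e-20) / (1.381e-23 * 768.1) = 8.001
Step 4: P(E1)/P(E2) = exp(8.001) = 2985

2985


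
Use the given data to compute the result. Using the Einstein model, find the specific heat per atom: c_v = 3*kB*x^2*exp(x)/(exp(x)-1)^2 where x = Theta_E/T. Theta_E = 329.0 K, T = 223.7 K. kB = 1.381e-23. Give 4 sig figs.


Step 1: x = Theta_E/T = 329.0/223.7 = 1.471
Step 2: x^2 = 2.163
Step 3: exp(x) = 4.352
Step 4: c_v = 3*1.381e-23*2.163*4.352/(4.352-1)^2 = 3.471e-23

3.471e-23


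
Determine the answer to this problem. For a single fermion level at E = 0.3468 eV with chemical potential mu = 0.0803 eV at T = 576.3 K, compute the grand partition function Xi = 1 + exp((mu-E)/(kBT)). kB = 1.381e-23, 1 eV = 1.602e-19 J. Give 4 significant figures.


Step 1: (mu - E) = 0.0803 - 0.3468 = -0.2665 eV
Step 2: x = (mu-E)*eV/(kB*T) = -0.2665*1.602e-19/(1.381e-23*576.3) = -5.364
Step 3: exp(x) = 0.00468
Step 4: Xi = 1 + 0.00468 = 1.005

1.005


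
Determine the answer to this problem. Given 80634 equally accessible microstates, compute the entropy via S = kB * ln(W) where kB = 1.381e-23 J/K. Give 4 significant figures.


Step 1: ln(W) = ln(80634) = 11.3
Step 2: S = kB * ln(W) = 1.381e-23 * 11.3
Step 3: S = 1.56e-22 J/K

1.56e-22


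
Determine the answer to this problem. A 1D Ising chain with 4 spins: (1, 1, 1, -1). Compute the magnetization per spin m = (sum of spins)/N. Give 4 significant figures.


Step 1: Count up spins (+1): 3, down spins (-1): 1
Step 2: Total magnetization M = 3 - 1 = 2
Step 3: m = M/N = 2/4 = 0.5

0.5


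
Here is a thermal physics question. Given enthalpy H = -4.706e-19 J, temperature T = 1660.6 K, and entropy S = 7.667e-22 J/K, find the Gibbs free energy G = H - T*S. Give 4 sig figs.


Step 1: T*S = 1660.6 * 7.667e-22 = 1.273e-18 J
Step 2: G = H - T*S = -4.706e-19 - 1.273e-18
Step 3: G = -1.744e-18 J

-1.744e-18


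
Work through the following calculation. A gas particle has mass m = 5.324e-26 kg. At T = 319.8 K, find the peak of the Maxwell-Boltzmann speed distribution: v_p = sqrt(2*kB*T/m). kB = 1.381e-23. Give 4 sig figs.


Step 1: Numerator = 2*kB*T = 2*1.381e-23*319.8 = 8.833e-21
Step 2: Ratio = 8.833e-21 / 5.324e-26 = 1.659e+05
Step 3: v_p = sqrt(1.659e+05) = 407.3 m/s

407.3


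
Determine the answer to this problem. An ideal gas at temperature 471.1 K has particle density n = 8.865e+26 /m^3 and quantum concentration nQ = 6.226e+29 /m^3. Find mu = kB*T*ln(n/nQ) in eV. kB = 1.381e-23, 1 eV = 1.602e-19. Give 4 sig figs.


Step 1: n/nQ = 8.865e+26/6.226e+29 = 0.001424
Step 2: ln(n/nQ) = -6.554
Step 3: mu = kB*T*ln(n/nQ) = 6.506e-21*-6.554 = -4.264e-20 J
Step 4: Convert to eV: -4.264e-20/1.602e-19 = -0.2662 eV

-0.2662


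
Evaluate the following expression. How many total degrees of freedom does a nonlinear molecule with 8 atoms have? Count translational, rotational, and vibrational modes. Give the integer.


Step 1: Translational DOF = 3
Step 2: Rotational DOF (nonlinear) = 3
Step 3: Vibrational DOF = 3*8 - 6 = 18
Step 4: Total = 3 + 3 + 18 = 24

24


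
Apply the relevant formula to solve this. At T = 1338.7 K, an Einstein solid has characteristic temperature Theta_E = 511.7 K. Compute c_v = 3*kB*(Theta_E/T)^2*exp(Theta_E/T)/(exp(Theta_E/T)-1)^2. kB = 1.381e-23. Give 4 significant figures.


Step 1: x = Theta_E/T = 511.7/1338.7 = 0.3822
Step 2: x^2 = 0.1461
Step 3: exp(x) = 1.466
Step 4: c_v = 3*1.381e-23*0.1461*1.466/(1.466-1)^2 = 4.093e-23

4.093e-23


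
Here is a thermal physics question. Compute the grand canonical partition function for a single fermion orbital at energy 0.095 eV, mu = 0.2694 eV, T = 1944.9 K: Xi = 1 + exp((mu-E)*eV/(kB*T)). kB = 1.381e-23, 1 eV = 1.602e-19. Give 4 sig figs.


Step 1: (mu - E) = 0.2694 - 0.095 = 0.1744 eV
Step 2: x = (mu-E)*eV/(kB*T) = 0.1744*1.602e-19/(1.381e-23*1944.9) = 1.04
Step 3: exp(x) = 2.83
Step 4: Xi = 1 + 2.83 = 3.83

3.83


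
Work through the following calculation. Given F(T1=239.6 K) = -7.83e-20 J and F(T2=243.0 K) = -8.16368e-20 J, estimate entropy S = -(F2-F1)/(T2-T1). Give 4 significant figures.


Step 1: dF = F2 - F1 = -8.16368e-20 - (-7.83e-20) = -3.3368e-21 J
Step 2: dT = T2 - T1 = 243.0 - 239.6 = 3.4 K
Step 3: S = -dF/dT = -(-3.3368e-21)/3.4 = 9.814e-22 J/K

9.814e-22


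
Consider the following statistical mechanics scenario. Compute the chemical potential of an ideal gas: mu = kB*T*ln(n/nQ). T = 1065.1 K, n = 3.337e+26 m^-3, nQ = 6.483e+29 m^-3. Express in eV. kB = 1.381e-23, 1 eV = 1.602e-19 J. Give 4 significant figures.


Step 1: n/nQ = 3.337e+26/6.483e+29 = 0.0005147
Step 2: ln(n/nQ) = -7.572
Step 3: mu = kB*T*ln(n/nQ) = 1.471e-20*-7.572 = -1.114e-19 J
Step 4: Convert to eV: -1.114e-19/1.602e-19 = -0.6952 eV

-0.6952


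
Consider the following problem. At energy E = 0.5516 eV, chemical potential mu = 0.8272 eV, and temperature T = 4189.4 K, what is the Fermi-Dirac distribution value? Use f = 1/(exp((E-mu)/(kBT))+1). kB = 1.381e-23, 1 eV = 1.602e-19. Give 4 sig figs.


Step 1: (E - mu) = 0.5516 - 0.8272 = -0.2756 eV
Step 2: Convert: (E-mu)*eV = -4.415e-20 J
Step 3: x = (E-mu)*eV/(kB*T) = -0.7631
Step 4: f = 1/(exp(-0.7631)+1) = 0.682

0.682


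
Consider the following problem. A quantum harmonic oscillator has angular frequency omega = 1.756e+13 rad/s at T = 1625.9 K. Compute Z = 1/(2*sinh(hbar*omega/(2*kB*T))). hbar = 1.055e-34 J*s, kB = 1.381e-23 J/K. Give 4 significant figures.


Step 1: Compute x = hbar*omega/(kB*T) = 1.055e-34*1.756e+13/(1.381e-23*1625.9) = 0.08251
Step 2: x/2 = 0.04125
Step 3: sinh(x/2) = 0.04127
Step 4: Z = 1/(2*0.04127) = 12.12

12.12


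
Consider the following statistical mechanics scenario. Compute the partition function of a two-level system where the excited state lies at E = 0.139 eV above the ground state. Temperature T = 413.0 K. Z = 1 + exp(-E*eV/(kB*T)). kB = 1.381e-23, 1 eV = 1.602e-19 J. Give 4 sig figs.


Step 1: Compute beta*E = E*eV/(kB*T) = 0.139*1.602e-19/(1.381e-23*413.0) = 3.904
Step 2: exp(-beta*E) = exp(-3.904) = 0.02016
Step 3: Z = 1 + 0.02016 = 1.02

1.02


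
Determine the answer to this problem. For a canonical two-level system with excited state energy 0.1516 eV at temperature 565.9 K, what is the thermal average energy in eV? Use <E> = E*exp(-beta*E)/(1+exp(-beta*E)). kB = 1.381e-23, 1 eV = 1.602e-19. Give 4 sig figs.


Step 1: beta*E = 0.1516*1.602e-19/(1.381e-23*565.9) = 3.108
Step 2: exp(-beta*E) = 0.04471
Step 3: <E> = 0.1516*0.04471/(1+0.04471) = 0.006488 eV

0.006488


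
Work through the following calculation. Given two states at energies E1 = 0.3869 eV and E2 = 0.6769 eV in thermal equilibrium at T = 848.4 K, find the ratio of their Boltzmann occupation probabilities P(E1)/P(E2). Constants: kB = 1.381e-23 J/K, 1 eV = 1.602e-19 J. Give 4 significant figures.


Step 1: Compute energy difference dE = E1 - E2 = 0.3869 - 0.6769 = -0.29 eV
Step 2: Convert to Joules: dE_J = -0.29 * 1.602e-19 = -4.646e-20 J
Step 3: Compute exponent = -dE_J / (kB * T) = -(-4.646e-20) / (1.381e-23 * 848.4) = 3.965
Step 4: P(E1)/P(E2) = exp(3.965) = 52.73

52.73


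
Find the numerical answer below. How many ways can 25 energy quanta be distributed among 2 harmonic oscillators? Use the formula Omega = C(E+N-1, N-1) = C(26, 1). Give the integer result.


Step 1: Use binomial coefficient C(26, 1)
Step 2: Numerator = 26! / 25!
Step 3: Denominator = 1!
Step 4: Omega = 26

26


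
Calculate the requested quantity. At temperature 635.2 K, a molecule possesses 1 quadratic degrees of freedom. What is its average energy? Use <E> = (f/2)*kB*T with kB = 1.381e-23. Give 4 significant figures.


Step 1: f/2 = 1/2 = 0.5
Step 2: kB*T = 1.381e-23 * 635.2 = 8.772e-21
Step 3: <E> = 0.5 * 8.772e-21 = 4.386e-21 J

4.386e-21


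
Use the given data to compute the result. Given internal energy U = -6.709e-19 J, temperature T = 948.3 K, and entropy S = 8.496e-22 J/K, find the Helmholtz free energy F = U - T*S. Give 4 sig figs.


Step 1: T*S = 948.3 * 8.496e-22 = 8.057e-19 J
Step 2: F = U - T*S = -6.709e-19 - 8.057e-19
Step 3: F = -1.477e-18 J

-1.477e-18


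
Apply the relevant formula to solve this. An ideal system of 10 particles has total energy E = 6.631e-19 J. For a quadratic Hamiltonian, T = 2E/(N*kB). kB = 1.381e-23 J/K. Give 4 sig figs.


Step 1: Numerator = 2*E = 2*6.631e-19 = 1.326e-18 J
Step 2: Denominator = N*kB = 10*1.381e-23 = 1.381e-22
Step 3: T = 1.326e-18 / 1.381e-22 = 9603 K

9603


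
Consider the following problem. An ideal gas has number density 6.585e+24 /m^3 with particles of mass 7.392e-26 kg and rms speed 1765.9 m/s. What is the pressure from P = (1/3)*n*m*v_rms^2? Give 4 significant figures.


Step 1: v_rms^2 = 1765.9^2 = 3.118e+06
Step 2: n*m = 6.585e+24*7.392e-26 = 0.4868
Step 3: P = (1/3)*0.4868*3.118e+06 = 5.06e+05 Pa

5.06e+05


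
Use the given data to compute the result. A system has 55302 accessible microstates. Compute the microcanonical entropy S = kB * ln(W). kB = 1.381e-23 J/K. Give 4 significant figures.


Step 1: ln(W) = ln(55302) = 10.92
Step 2: S = kB * ln(W) = 1.381e-23 * 10.92
Step 3: S = 1.508e-22 J/K

1.508e-22


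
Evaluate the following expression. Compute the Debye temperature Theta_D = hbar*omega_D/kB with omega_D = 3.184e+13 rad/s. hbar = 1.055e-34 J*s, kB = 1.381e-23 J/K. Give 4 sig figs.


Step 1: hbar*omega_D = 1.055e-34 * 3.184e+13 = 3.359e-21 J
Step 2: Theta_D = 3.359e-21 / 1.381e-23
Step 3: Theta_D = 243.2 K

243.2


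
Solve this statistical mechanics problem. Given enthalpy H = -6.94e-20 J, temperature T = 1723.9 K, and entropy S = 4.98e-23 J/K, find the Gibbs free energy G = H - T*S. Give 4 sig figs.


Step 1: T*S = 1723.9 * 4.98e-23 = 8.585e-20 J
Step 2: G = H - T*S = -6.94e-20 - 8.585e-20
Step 3: G = -1.553e-19 J

-1.553e-19


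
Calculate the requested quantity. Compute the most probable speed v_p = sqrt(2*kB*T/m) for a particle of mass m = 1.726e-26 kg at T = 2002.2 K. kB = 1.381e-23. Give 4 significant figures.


Step 1: Numerator = 2*kB*T = 2*1.381e-23*2002.2 = 5.53e-20
Step 2: Ratio = 5.53e-20 / 1.726e-26 = 3.204e+06
Step 3: v_p = sqrt(3.204e+06) = 1790 m/s

1790


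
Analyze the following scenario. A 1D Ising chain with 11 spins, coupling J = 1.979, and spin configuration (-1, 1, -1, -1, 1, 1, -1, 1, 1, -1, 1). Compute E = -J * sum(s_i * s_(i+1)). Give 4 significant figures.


Step 1: Nearest-neighbor products: -1, -1, 1, -1, 1, -1, -1, 1, -1, -1
Step 2: Sum of products = -4
Step 3: E = -1.979 * -4 = 7.916

7.916


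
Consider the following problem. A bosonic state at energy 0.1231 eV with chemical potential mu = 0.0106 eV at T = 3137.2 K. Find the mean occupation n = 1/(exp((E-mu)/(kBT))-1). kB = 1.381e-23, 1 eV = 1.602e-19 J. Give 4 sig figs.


Step 1: (E - mu) = 0.1125 eV
Step 2: x = (E-mu)*eV/(kB*T) = 0.1125*1.602e-19/(1.381e-23*3137.2) = 0.416
Step 3: exp(x) = 1.516
Step 4: n = 1/(exp(x)-1) = 1.938

1.938


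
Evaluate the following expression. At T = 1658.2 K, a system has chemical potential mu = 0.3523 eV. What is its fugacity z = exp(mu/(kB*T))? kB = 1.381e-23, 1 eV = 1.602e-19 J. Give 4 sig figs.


Step 1: Convert mu to Joules: 0.3523*1.602e-19 = 5.644e-20 J
Step 2: kB*T = 1.381e-23*1658.2 = 2.29e-20 J
Step 3: mu/(kB*T) = 2.465
Step 4: z = exp(2.465) = 11.76

11.76


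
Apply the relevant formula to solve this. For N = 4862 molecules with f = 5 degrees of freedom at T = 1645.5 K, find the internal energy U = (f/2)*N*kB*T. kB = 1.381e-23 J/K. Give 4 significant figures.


Step 1: f/2 = 5/2 = 2.5
Step 2: N*kB*T = 4862*1.381e-23*1645.5 = 1.105e-16
Step 3: U = 2.5 * 1.105e-16 = 2.762e-16 J

2.762e-16


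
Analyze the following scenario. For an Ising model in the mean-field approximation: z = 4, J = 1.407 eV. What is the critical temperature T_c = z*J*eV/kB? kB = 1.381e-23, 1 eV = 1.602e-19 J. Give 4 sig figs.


Step 1: z*J = 4*1.407 = 5.628 eV
Step 2: Convert to Joules: 5.628*1.602e-19 = 9.016e-19 J
Step 3: T_c = 9.016e-19 / 1.381e-23 = 6.529e+04 K

6.529e+04


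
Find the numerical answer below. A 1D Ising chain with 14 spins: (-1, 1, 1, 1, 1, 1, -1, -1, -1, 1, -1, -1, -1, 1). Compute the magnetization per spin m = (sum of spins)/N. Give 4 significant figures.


Step 1: Count up spins (+1): 7, down spins (-1): 7
Step 2: Total magnetization M = 7 - 7 = 0
Step 3: m = M/N = 0/14 = 0

0


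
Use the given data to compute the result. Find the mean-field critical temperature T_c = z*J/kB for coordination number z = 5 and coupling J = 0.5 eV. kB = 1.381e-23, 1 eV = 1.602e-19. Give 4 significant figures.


Step 1: z*J = 5*0.5 = 2.5 eV
Step 2: Convert to Joules: 2.5*1.602e-19 = 4.005e-19 J
Step 3: T_c = 4.005e-19 / 1.381e-23 = 2.9e+04 K

2.9e+04


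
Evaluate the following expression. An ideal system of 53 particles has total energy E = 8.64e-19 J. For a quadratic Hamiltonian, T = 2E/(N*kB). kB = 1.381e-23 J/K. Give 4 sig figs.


Step 1: Numerator = 2*E = 2*8.64e-19 = 1.728e-18 J
Step 2: Denominator = N*kB = 53*1.381e-23 = 7.319e-22
Step 3: T = 1.728e-18 / 7.319e-22 = 2361 K

2361


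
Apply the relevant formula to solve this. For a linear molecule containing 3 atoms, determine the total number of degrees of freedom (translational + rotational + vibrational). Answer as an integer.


Step 1: Translational DOF = 3
Step 2: Rotational DOF (linear) = 2
Step 3: Vibrational DOF = 3*3 - 5 = 4
Step 4: Total = 3 + 2 + 4 = 9

9


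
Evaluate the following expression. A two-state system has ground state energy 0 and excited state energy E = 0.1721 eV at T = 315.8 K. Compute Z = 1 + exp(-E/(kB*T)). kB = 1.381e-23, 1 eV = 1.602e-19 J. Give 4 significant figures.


Step 1: Compute beta*E = E*eV/(kB*T) = 0.1721*1.602e-19/(1.381e-23*315.8) = 6.322
Step 2: exp(-beta*E) = exp(-6.322) = 0.001797
Step 3: Z = 1 + 0.001797 = 1.002

1.002


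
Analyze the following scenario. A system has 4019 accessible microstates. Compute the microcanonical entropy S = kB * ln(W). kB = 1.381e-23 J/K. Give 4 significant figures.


Step 1: ln(W) = ln(4019) = 8.299
Step 2: S = kB * ln(W) = 1.381e-23 * 8.299
Step 3: S = 1.146e-22 J/K

1.146e-22


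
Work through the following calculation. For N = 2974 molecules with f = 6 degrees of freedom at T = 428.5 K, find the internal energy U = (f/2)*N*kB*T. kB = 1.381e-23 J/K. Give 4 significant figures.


Step 1: f/2 = 6/2 = 3.0
Step 2: N*kB*T = 2974*1.381e-23*428.5 = 1.76e-17
Step 3: U = 3.0 * 1.76e-17 = 5.28e-17 J

5.28e-17


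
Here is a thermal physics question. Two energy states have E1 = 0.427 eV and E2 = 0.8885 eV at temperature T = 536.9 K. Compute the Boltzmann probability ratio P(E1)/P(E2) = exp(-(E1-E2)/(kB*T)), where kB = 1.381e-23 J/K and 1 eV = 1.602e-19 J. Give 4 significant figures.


Step 1: Compute energy difference dE = E1 - E2 = 0.427 - 0.8885 = -0.4615 eV
Step 2: Convert to Joules: dE_J = -0.4615 * 1.602e-19 = -7.393e-20 J
Step 3: Compute exponent = -dE_J / (kB * T) = -(-7.393e-20) / (1.381e-23 * 536.9) = 9.971
Step 4: P(E1)/P(E2) = exp(9.971) = 2.14e+04

2.14e+04


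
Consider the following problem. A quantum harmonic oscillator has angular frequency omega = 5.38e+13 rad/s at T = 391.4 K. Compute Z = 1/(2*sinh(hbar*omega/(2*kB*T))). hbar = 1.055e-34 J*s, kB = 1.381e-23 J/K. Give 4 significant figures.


Step 1: Compute x = hbar*omega/(kB*T) = 1.055e-34*5.38e+13/(1.381e-23*391.4) = 1.05
Step 2: x/2 = 0.525
Step 3: sinh(x/2) = 0.5495
Step 4: Z = 1/(2*0.5495) = 0.9099

0.9099


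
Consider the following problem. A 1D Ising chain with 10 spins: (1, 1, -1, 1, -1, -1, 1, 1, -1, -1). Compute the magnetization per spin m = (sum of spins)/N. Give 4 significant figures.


Step 1: Count up spins (+1): 5, down spins (-1): 5
Step 2: Total magnetization M = 5 - 5 = 0
Step 3: m = M/N = 0/10 = 0

0


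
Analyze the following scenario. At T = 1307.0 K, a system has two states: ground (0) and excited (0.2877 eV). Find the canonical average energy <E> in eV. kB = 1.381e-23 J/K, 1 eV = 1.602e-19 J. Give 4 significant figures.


Step 1: beta*E = 0.2877*1.602e-19/(1.381e-23*1307.0) = 2.553
Step 2: exp(-beta*E) = 0.07781
Step 3: <E> = 0.2877*0.07781/(1+0.07781) = 0.02077 eV

0.02077


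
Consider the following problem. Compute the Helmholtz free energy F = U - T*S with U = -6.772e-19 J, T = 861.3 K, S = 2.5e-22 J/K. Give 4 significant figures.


Step 1: T*S = 861.3 * 2.5e-22 = 2.153e-19 J
Step 2: F = U - T*S = -6.772e-19 - 2.153e-19
Step 3: F = -8.925e-19 J

-8.925e-19


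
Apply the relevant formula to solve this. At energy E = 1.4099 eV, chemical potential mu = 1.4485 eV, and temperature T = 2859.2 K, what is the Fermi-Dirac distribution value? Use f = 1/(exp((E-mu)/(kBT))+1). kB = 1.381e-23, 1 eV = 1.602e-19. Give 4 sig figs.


Step 1: (E - mu) = 1.4099 - 1.4485 = -0.0386 eV
Step 2: Convert: (E-mu)*eV = -6.184e-21 J
Step 3: x = (E-mu)*eV/(kB*T) = -0.1566
Step 4: f = 1/(exp(-0.1566)+1) = 0.5391

0.5391


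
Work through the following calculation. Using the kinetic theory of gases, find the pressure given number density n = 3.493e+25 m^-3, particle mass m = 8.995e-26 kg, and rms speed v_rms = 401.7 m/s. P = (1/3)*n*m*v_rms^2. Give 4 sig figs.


Step 1: v_rms^2 = 401.7^2 = 1.614e+05
Step 2: n*m = 3.493e+25*8.995e-26 = 3.142
Step 3: P = (1/3)*3.142*1.614e+05 = 1.69e+05 Pa

1.69e+05


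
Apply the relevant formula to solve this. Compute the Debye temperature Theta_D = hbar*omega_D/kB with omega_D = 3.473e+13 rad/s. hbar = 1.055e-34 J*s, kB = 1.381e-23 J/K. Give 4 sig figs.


Step 1: hbar*omega_D = 1.055e-34 * 3.473e+13 = 3.664e-21 J
Step 2: Theta_D = 3.664e-21 / 1.381e-23
Step 3: Theta_D = 265.3 K

265.3


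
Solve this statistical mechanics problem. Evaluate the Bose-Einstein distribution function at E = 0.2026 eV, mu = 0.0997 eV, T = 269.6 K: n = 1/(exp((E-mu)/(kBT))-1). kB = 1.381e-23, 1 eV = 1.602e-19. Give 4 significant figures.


Step 1: (E - mu) = 0.1029 eV
Step 2: x = (E-mu)*eV/(kB*T) = 0.1029*1.602e-19/(1.381e-23*269.6) = 4.428
Step 3: exp(x) = 83.73
Step 4: n = 1/(exp(x)-1) = 0.01209

0.01209


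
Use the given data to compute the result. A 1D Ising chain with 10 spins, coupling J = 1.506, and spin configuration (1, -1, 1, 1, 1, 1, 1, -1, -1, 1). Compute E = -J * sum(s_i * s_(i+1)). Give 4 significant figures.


Step 1: Nearest-neighbor products: -1, -1, 1, 1, 1, 1, -1, 1, -1
Step 2: Sum of products = 1
Step 3: E = -1.506 * 1 = -1.506

-1.506


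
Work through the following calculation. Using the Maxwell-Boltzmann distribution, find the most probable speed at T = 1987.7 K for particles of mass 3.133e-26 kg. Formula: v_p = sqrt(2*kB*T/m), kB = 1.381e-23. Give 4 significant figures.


Step 1: Numerator = 2*kB*T = 2*1.381e-23*1987.7 = 5.49e-20
Step 2: Ratio = 5.49e-20 / 3.133e-26 = 1.752e+06
Step 3: v_p = sqrt(1.752e+06) = 1324 m/s

1324


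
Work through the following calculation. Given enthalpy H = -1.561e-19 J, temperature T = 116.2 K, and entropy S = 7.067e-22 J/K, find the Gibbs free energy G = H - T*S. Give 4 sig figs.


Step 1: T*S = 116.2 * 7.067e-22 = 8.212e-20 J
Step 2: G = H - T*S = -1.561e-19 - 8.212e-20
Step 3: G = -2.382e-19 J

-2.382e-19


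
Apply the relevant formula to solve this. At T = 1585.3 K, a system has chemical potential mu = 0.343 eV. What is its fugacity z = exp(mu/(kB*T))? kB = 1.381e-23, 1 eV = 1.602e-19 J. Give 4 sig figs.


Step 1: Convert mu to Joules: 0.343*1.602e-19 = 5.495e-20 J
Step 2: kB*T = 1.381e-23*1585.3 = 2.189e-20 J
Step 3: mu/(kB*T) = 2.51
Step 4: z = exp(2.51) = 12.3

12.3


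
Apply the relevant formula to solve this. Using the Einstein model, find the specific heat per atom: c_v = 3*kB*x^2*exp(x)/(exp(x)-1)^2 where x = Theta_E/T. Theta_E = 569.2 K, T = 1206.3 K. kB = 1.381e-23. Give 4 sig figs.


Step 1: x = Theta_E/T = 569.2/1206.3 = 0.4719
Step 2: x^2 = 0.2226
Step 3: exp(x) = 1.603
Step 4: c_v = 3*1.381e-23*0.2226*1.603/(1.603-1)^2 = 4.067e-23

4.067e-23


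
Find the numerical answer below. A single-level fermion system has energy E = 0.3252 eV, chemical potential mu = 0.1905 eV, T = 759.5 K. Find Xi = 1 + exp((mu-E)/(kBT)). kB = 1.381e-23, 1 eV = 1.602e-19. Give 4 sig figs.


Step 1: (mu - E) = 0.1905 - 0.3252 = -0.1347 eV
Step 2: x = (mu-E)*eV/(kB*T) = -0.1347*1.602e-19/(1.381e-23*759.5) = -2.057
Step 3: exp(x) = 0.1278
Step 4: Xi = 1 + 0.1278 = 1.128

1.128


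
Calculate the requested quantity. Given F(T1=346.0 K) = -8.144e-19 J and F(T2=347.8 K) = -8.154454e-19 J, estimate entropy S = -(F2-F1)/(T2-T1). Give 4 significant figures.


Step 1: dF = F2 - F1 = -8.154454e-19 - (-8.144e-19) = -1.0454e-21 J
Step 2: dT = T2 - T1 = 347.8 - 346.0 = 1.8 K
Step 3: S = -dF/dT = -(-1.0454e-21)/1.8 = 5.808e-22 J/K

5.808e-22


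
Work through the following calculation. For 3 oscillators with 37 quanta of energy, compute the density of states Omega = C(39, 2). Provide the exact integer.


Step 1: Use binomial coefficient C(39, 2)
Step 2: Numerator = 39! / 37!
Step 3: Denominator = 2!
Step 4: Omega = 741

741


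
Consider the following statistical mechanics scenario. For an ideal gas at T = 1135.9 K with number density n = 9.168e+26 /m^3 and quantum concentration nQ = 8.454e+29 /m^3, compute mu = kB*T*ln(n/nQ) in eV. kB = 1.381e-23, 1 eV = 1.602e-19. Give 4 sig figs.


Step 1: n/nQ = 9.168e+26/8.454e+29 = 0.001084
Step 2: ln(n/nQ) = -6.827
Step 3: mu = kB*T*ln(n/nQ) = 1.569e-20*-6.827 = -1.071e-19 J
Step 4: Convert to eV: -1.071e-19/1.602e-19 = -0.6685 eV

-0.6685


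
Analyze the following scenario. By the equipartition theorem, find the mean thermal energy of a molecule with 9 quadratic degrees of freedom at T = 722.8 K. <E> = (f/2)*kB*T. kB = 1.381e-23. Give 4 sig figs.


Step 1: f/2 = 9/2 = 4.5
Step 2: kB*T = 1.381e-23 * 722.8 = 9.982e-21
Step 3: <E> = 4.5 * 9.982e-21 = 4.492e-20 J

4.492e-20


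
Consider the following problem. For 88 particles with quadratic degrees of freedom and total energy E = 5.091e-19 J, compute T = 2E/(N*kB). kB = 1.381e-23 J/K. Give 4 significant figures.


Step 1: Numerator = 2*E = 2*5.091e-19 = 1.018e-18 J
Step 2: Denominator = N*kB = 88*1.381e-23 = 1.215e-21
Step 3: T = 1.018e-18 / 1.215e-21 = 837.8 K

837.8


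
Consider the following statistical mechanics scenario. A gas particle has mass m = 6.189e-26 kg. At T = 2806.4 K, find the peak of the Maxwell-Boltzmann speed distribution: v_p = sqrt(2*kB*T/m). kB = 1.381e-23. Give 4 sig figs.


Step 1: Numerator = 2*kB*T = 2*1.381e-23*2806.4 = 7.751e-20
Step 2: Ratio = 7.751e-20 / 6.189e-26 = 1.252e+06
Step 3: v_p = sqrt(1.252e+06) = 1119 m/s

1119


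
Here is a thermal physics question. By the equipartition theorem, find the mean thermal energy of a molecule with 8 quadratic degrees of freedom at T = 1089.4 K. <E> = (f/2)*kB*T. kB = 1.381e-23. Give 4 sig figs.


Step 1: f/2 = 8/2 = 4
Step 2: kB*T = 1.381e-23 * 1089.4 = 1.504e-20
Step 3: <E> = 4 * 1.504e-20 = 6.018e-20 J

6.018e-20


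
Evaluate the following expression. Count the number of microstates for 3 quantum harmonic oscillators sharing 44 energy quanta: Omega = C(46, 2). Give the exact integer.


Step 1: Use binomial coefficient C(46, 2)
Step 2: Numerator = 46! / 44!
Step 3: Denominator = 2!
Step 4: Omega = 1035

1035


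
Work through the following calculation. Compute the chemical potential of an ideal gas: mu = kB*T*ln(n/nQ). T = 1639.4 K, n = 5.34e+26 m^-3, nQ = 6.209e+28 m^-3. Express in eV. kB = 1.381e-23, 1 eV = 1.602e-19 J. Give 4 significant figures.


Step 1: n/nQ = 5.34e+26/6.209e+28 = 0.0086
Step 2: ln(n/nQ) = -4.756
Step 3: mu = kB*T*ln(n/nQ) = 2.264e-20*-4.756 = -1.077e-19 J
Step 4: Convert to eV: -1.077e-19/1.602e-19 = -0.6721 eV

-0.6721


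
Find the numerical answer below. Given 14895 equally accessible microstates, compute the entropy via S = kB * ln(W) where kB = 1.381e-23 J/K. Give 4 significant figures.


Step 1: ln(W) = ln(14895) = 9.609
Step 2: S = kB * ln(W) = 1.381e-23 * 9.609
Step 3: S = 1.327e-22 J/K

1.327e-22


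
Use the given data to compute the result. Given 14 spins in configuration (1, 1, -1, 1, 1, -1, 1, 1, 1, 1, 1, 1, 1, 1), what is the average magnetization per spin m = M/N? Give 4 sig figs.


Step 1: Count up spins (+1): 12, down spins (-1): 2
Step 2: Total magnetization M = 12 - 2 = 10
Step 3: m = M/N = 10/14 = 0.7143

0.7143


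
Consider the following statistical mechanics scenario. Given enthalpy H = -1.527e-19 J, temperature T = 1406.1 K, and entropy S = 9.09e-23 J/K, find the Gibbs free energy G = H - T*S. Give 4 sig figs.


Step 1: T*S = 1406.1 * 9.09e-23 = 1.278e-19 J
Step 2: G = H - T*S = -1.527e-19 - 1.278e-19
Step 3: G = -2.805e-19 J

-2.805e-19


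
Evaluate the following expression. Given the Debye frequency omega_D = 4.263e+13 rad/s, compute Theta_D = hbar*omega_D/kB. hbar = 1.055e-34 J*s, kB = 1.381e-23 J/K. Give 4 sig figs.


Step 1: hbar*omega_D = 1.055e-34 * 4.263e+13 = 4.497e-21 J
Step 2: Theta_D = 4.497e-21 / 1.381e-23
Step 3: Theta_D = 325.7 K

325.7


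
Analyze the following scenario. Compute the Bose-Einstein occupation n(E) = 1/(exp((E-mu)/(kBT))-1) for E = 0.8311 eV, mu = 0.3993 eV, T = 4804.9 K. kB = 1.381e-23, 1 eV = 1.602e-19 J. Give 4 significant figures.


Step 1: (E - mu) = 0.4318 eV
Step 2: x = (E-mu)*eV/(kB*T) = 0.4318*1.602e-19/(1.381e-23*4804.9) = 1.042
Step 3: exp(x) = 2.836
Step 4: n = 1/(exp(x)-1) = 0.5446

0.5446


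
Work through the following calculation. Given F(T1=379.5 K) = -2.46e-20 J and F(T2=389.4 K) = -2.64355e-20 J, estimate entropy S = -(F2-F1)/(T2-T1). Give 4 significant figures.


Step 1: dF = F2 - F1 = -2.64355e-20 - (-2.46e-20) = -1.8355e-21 J
Step 2: dT = T2 - T1 = 389.4 - 379.5 = 9.9 K
Step 3: S = -dF/dT = -(-1.8355e-21)/9.9 = 1.854e-22 J/K

1.854e-22


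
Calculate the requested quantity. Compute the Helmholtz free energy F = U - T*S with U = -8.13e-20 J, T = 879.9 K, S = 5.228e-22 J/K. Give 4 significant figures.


Step 1: T*S = 879.9 * 5.228e-22 = 4.6e-19 J
Step 2: F = U - T*S = -8.13e-20 - 4.6e-19
Step 3: F = -5.413e-19 J

-5.413e-19


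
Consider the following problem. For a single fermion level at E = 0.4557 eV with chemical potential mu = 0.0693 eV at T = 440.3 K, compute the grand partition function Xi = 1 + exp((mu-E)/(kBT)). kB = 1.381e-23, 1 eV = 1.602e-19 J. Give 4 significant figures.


Step 1: (mu - E) = 0.0693 - 0.4557 = -0.3864 eV
Step 2: x = (mu-E)*eV/(kB*T) = -0.3864*1.602e-19/(1.381e-23*440.3) = -10.18
Step 3: exp(x) = 3.791e-05
Step 4: Xi = 1 + 3.791e-05 = 1

1


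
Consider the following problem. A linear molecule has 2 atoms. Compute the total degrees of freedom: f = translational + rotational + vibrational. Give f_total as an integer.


Step 1: Translational DOF = 3
Step 2: Rotational DOF (linear) = 2
Step 3: Vibrational DOF = 3*2 - 5 = 1
Step 4: Total = 3 + 2 + 1 = 6

6


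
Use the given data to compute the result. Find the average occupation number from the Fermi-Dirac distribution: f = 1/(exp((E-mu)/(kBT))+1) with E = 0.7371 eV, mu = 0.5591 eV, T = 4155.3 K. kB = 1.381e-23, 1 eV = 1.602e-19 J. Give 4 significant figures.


Step 1: (E - mu) = 0.7371 - 0.5591 = 0.178 eV
Step 2: Convert: (E-mu)*eV = 2.852e-20 J
Step 3: x = (E-mu)*eV/(kB*T) = 0.4969
Step 4: f = 1/(exp(0.4969)+1) = 0.3783

0.3783


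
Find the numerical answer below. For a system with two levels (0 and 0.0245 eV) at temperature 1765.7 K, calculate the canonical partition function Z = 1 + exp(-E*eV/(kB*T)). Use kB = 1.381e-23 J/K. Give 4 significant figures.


Step 1: Compute beta*E = E*eV/(kB*T) = 0.0245*1.602e-19/(1.381e-23*1765.7) = 0.161
Step 2: exp(-beta*E) = exp(-0.161) = 0.8513
Step 3: Z = 1 + 0.8513 = 1.851

1.851


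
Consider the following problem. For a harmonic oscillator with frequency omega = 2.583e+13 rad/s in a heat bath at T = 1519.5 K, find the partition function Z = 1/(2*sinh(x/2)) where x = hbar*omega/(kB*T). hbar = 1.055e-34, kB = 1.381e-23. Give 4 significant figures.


Step 1: Compute x = hbar*omega/(kB*T) = 1.055e-34*2.583e+13/(1.381e-23*1519.5) = 0.1299
Step 2: x/2 = 0.06493
Step 3: sinh(x/2) = 0.06498
Step 4: Z = 1/(2*0.06498) = 7.695

7.695


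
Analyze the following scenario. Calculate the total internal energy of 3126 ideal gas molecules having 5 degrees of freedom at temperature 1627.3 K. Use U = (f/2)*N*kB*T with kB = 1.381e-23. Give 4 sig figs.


Step 1: f/2 = 5/2 = 2.5
Step 2: N*kB*T = 3126*1.381e-23*1627.3 = 7.025e-17
Step 3: U = 2.5 * 7.025e-17 = 1.756e-16 J

1.756e-16


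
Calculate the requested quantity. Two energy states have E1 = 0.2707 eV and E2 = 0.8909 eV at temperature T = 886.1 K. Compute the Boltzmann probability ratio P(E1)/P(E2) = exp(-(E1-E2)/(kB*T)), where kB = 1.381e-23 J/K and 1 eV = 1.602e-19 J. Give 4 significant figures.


Step 1: Compute energy difference dE = E1 - E2 = 0.2707 - 0.8909 = -0.6202 eV
Step 2: Convert to Joules: dE_J = -0.6202 * 1.602e-19 = -9.936e-20 J
Step 3: Compute exponent = -dE_J / (kB * T) = -(-9.936e-20) / (1.381e-23 * 886.1) = 8.119
Step 4: P(E1)/P(E2) = exp(8.119) = 3359

3359


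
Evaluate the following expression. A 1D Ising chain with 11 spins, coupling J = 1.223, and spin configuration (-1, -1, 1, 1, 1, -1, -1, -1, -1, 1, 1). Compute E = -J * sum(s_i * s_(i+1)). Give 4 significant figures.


Step 1: Nearest-neighbor products: 1, -1, 1, 1, -1, 1, 1, 1, -1, 1
Step 2: Sum of products = 4
Step 3: E = -1.223 * 4 = -4.892

-4.892


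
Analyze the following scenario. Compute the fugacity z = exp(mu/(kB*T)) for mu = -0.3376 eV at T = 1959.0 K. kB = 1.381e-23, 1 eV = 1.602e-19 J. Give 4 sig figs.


Step 1: Convert mu to Joules: -0.3376*1.602e-19 = -5.408e-20 J
Step 2: kB*T = 1.381e-23*1959.0 = 2.705e-20 J
Step 3: mu/(kB*T) = -1.999
Step 4: z = exp(-1.999) = 0.1355

0.1355


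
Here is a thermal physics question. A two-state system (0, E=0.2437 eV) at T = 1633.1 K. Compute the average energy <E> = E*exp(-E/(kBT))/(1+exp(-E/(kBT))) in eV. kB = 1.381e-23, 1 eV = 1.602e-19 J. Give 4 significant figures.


Step 1: beta*E = 0.2437*1.602e-19/(1.381e-23*1633.1) = 1.731
Step 2: exp(-beta*E) = 0.1771
Step 3: <E> = 0.2437*0.1771/(1+0.1771) = 0.03667 eV

0.03667


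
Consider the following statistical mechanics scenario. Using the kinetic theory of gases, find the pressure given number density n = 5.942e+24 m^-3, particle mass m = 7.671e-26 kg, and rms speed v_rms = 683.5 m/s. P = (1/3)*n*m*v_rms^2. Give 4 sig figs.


Step 1: v_rms^2 = 683.5^2 = 4.672e+05
Step 2: n*m = 5.942e+24*7.671e-26 = 0.4558
Step 3: P = (1/3)*0.4558*4.672e+05 = 7.098e+04 Pa

7.098e+04


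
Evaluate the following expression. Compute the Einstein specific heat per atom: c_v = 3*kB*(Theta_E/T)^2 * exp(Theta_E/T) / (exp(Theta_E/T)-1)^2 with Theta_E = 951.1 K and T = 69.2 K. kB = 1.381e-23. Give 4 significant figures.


Step 1: x = Theta_E/T = 951.1/69.2 = 13.74
Step 2: x^2 = 188.9
Step 3: exp(x) = 9.312e+05
Step 4: c_v = 3*1.381e-23*188.9*9.312e+05/(9.312e+05-1)^2 = 8.405e-27

8.405e-27


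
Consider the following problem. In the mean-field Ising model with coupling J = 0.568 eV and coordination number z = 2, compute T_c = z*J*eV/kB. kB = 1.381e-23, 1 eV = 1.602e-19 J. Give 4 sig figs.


Step 1: z*J = 2*0.568 = 1.136 eV
Step 2: Convert to Joules: 1.136*1.602e-19 = 1.82e-19 J
Step 3: T_c = 1.82e-19 / 1.381e-23 = 1.318e+04 K

1.318e+04


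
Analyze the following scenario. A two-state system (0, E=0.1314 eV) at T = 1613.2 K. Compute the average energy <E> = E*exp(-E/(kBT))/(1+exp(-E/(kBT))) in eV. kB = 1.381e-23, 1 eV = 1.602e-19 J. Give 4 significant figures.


Step 1: beta*E = 0.1314*1.602e-19/(1.381e-23*1613.2) = 0.9449
Step 2: exp(-beta*E) = 0.3887
Step 3: <E> = 0.1314*0.3887/(1+0.3887) = 0.03678 eV

0.03678


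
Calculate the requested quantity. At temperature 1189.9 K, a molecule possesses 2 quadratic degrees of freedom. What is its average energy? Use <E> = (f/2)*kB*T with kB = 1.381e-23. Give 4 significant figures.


Step 1: f/2 = 2/2 = 1
Step 2: kB*T = 1.381e-23 * 1189.9 = 1.643e-20
Step 3: <E> = 1 * 1.643e-20 = 1.643e-20 J

1.643e-20


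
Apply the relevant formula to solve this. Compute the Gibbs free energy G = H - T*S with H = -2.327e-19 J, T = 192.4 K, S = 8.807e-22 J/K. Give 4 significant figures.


Step 1: T*S = 192.4 * 8.807e-22 = 1.694e-19 J
Step 2: G = H - T*S = -2.327e-19 - 1.694e-19
Step 3: G = -4.021e-19 J

-4.021e-19


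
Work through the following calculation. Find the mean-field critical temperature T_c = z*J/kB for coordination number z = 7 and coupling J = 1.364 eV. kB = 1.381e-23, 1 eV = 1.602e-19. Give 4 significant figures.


Step 1: z*J = 7*1.364 = 9.548 eV
Step 2: Convert to Joules: 9.548*1.602e-19 = 1.53e-18 J
Step 3: T_c = 1.53e-18 / 1.381e-23 = 1.108e+05 K

1.108e+05


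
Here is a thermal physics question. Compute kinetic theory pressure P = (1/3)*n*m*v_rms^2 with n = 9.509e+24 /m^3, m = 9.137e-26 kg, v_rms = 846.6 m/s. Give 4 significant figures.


Step 1: v_rms^2 = 846.6^2 = 7.167e+05
Step 2: n*m = 9.509e+24*9.137e-26 = 0.8688
Step 3: P = (1/3)*0.8688*7.167e+05 = 2.076e+05 Pa

2.076e+05


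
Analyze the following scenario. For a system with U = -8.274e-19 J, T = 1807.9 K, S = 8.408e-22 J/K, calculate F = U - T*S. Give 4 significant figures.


Step 1: T*S = 1807.9 * 8.408e-22 = 1.52e-18 J
Step 2: F = U - T*S = -8.274e-19 - 1.52e-18
Step 3: F = -2.347e-18 J

-2.347e-18


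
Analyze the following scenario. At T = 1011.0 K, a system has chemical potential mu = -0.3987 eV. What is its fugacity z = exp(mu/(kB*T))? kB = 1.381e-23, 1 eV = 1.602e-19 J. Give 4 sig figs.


Step 1: Convert mu to Joules: -0.3987*1.602e-19 = -6.387e-20 J
Step 2: kB*T = 1.381e-23*1011.0 = 1.396e-20 J
Step 3: mu/(kB*T) = -4.575
Step 4: z = exp(-4.575) = 0.01031

0.01031
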